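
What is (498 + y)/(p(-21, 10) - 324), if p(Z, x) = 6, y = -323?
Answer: -175/318 ≈ -0.55031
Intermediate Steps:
(498 + y)/(p(-21, 10) - 324) = (498 - 323)/(6 - 324) = 175/(-318) = 175*(-1/318) = -175/318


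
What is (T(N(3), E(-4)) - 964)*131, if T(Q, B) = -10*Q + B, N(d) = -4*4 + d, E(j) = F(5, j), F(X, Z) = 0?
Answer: -109254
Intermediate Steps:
E(j) = 0
N(d) = -16 + d
T(Q, B) = B - 10*Q
(T(N(3), E(-4)) - 964)*131 = ((0 - 10*(-16 + 3)) - 964)*131 = ((0 - 10*(-13)) - 964)*131 = ((0 + 130) - 964)*131 = (130 - 964)*131 = -834*131 = -109254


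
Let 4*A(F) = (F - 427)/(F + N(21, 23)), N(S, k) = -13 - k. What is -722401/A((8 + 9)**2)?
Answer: 15892822/3 ≈ 5.2976e+6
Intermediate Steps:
A(F) = (-427 + F)/(4*(-36 + F)) (A(F) = ((F - 427)/(F + (-13 - 1*23)))/4 = ((-427 + F)/(F + (-13 - 23)))/4 = ((-427 + F)/(F - 36))/4 = ((-427 + F)/(-36 + F))/4 = (-427 + F)/(4*(-36 + F)))
-722401/A((8 + 9)**2) = -722401*4*(-36 + (8 + 9)**2)/(-427 + (8 + 9)**2) = -722401*4*(-36 + 17**2)/(-427 + 17**2) = -722401*4*(-36 + 289)/(-427 + 289) = -722401/((1/4)*(-138)/253) = -722401/((1/4)*(1/253)*(-138)) = -722401/(-3/22) = -722401*(-22/3) = 15892822/3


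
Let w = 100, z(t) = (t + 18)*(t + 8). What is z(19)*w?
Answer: 99900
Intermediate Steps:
z(t) = (8 + t)*(18 + t) (z(t) = (18 + t)*(8 + t) = (8 + t)*(18 + t))
z(19)*w = (144 + 19² + 26*19)*100 = (144 + 361 + 494)*100 = 999*100 = 99900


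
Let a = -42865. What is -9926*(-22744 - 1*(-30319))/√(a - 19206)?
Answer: 75189450*I*√62071/62071 ≈ 3.018e+5*I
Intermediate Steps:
-9926*(-22744 - 1*(-30319))/√(a - 19206) = -9926*(-22744 - 1*(-30319))/√(-42865 - 19206) = -9926*(-I*√62071*(-22744 + 30319)/62071) = -9926*(-7575*I*√62071/62071) = -(-75189450)*I*√62071/62071 = 75189450*I*√62071/62071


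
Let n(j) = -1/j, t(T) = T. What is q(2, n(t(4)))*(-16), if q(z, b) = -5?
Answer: 80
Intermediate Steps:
q(2, n(t(4)))*(-16) = -5*(-16) = 80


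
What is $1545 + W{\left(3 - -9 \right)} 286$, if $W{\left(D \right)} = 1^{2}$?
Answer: $1831$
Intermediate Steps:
$W{\left(D \right)} = 1$
$1545 + W{\left(3 - -9 \right)} 286 = 1545 + 1 \cdot 286 = 1545 + 286 = 1831$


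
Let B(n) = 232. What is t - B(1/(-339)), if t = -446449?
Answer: -446681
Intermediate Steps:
t - B(1/(-339)) = -446449 - 1*232 = -446449 - 232 = -446681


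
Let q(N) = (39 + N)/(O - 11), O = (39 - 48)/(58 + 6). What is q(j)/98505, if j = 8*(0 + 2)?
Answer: -64/1276983 ≈ -5.0118e-5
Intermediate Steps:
O = -9/64 ≈ -0.14063
j = 16 (j = 8*2 = 16)
q(N) = -2496/713 - 64*N/713 (q(N) = (39 + N)/(-9/64 - 11) = (39 + N)/(-713/64) = (39 + N)*(-64/713) = -2496/713 - 64*N/713)
q(j)/98505 = (-2496/713 - 64/713*16)/98505 = (-2496/713 - 1024/713)*(1/98505) = -3520/713*1/98505 = -64/1276983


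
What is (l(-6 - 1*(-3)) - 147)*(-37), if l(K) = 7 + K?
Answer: 5291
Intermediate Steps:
(l(-6 - 1*(-3)) - 147)*(-37) = ((7 + (-6 - 1*(-3))) - 147)*(-37) = ((7 + (-6 + 3)) - 147)*(-37) = ((7 - 3) - 147)*(-37) = (4 - 147)*(-37) = -143*(-37) = 5291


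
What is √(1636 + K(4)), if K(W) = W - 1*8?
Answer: 4*√102 ≈ 40.398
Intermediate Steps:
K(W) = -8 + W (K(W) = W - 8 = -8 + W)
√(1636 + K(4)) = √(1636 + (-8 + 4)) = √(1636 - 4) = √1632 = 4*√102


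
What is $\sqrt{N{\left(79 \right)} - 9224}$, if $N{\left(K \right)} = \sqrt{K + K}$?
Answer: $\sqrt{-9224 + \sqrt{158}} \approx 95.976 i$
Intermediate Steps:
$N{\left(K \right)} = \sqrt{2} \sqrt{K}$ ($N{\left(K \right)} = \sqrt{2 K} = \sqrt{2} \sqrt{K}$)
$\sqrt{N{\left(79 \right)} - 9224} = \sqrt{\sqrt{2} \sqrt{79} - 9224} = \sqrt{\sqrt{158} - 9224} = \sqrt{-9224 + \sqrt{158}}$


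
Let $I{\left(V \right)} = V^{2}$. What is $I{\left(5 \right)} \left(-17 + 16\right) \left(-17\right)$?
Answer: $425$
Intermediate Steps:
$I{\left(5 \right)} \left(-17 + 16\right) \left(-17\right) = 5^{2} \left(-17 + 16\right) \left(-17\right) = 25 \left(-1\right) \left(-17\right) = \left(-25\right) \left(-17\right) = 425$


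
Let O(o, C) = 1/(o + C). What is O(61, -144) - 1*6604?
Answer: -548133/83 ≈ -6604.0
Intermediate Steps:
O(o, C) = 1/(C + o)
O(61, -144) - 1*6604 = 1/(-144 + 61) - 1*6604 = 1/(-83) - 6604 = -1/83 - 6604 = -548133/83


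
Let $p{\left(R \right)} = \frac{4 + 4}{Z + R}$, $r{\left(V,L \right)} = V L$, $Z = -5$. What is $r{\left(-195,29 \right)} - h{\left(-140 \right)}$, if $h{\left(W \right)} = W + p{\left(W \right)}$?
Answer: $- \frac{799667}{145} \approx -5514.9$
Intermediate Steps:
$r{\left(V,L \right)} = L V$
$p{\left(R \right)} = \frac{8}{-5 + R}$ ($p{\left(R \right)} = \frac{4 + 4}{-5 + R} = \frac{8}{-5 + R}$)
$h{\left(W \right)} = W + \frac{8}{-5 + W}$
$r{\left(-195,29 \right)} - h{\left(-140 \right)} = 29 \left(-195\right) - \frac{8 - 140 \left(-5 - 140\right)}{-5 - 140} = -5655 - \frac{8 - -20300}{-145} = -5655 - - \frac{8 + 20300}{145} = -5655 - \left(- \frac{1}{145}\right) 20308 = -5655 - - \frac{20308}{145} = -5655 + \frac{20308}{145} = - \frac{799667}{145}$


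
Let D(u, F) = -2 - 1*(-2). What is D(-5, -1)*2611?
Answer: 0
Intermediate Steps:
D(u, F) = 0 (D(u, F) = -2 + 2 = 0)
D(-5, -1)*2611 = 0*2611 = 0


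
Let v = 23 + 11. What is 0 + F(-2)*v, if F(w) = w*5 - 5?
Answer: -510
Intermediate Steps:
F(w) = -5 + 5*w (F(w) = 5*w - 5 = -5 + 5*w)
v = 34
0 + F(-2)*v = 0 + (-5 + 5*(-2))*34 = 0 + (-5 - 10)*34 = 0 - 15*34 = 0 - 510 = -510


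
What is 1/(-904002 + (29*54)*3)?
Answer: -1/899304 ≈ -1.1120e-6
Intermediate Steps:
1/(-904002 + (29*54)*3) = 1/(-904002 + 1566*3) = 1/(-904002 + 4698) = 1/(-899304) = -1/899304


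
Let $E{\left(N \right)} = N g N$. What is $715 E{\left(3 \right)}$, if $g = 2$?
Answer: $12870$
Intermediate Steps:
$E{\left(N \right)} = 2 N^{2}$ ($E{\left(N \right)} = N 2 N = 2 N N = 2 N^{2}$)
$715 E{\left(3 \right)} = 715 \cdot 2 \cdot 3^{2} = 715 \cdot 2 \cdot 9 = 715 \cdot 18 = 12870$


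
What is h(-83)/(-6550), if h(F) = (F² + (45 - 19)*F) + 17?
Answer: -2374/3275 ≈ -0.72489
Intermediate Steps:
h(F) = 17 + F² + 26*F (h(F) = (F² + 26*F) + 17 = 17 + F² + 26*F)
h(-83)/(-6550) = (17 + (-83)² + 26*(-83))/(-6550) = (17 + 6889 - 2158)*(-1/6550) = 4748*(-1/6550) = -2374/3275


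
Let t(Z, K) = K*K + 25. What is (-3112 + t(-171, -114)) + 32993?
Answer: 42902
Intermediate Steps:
t(Z, K) = 25 + K² (t(Z, K) = K² + 25 = 25 + K²)
(-3112 + t(-171, -114)) + 32993 = (-3112 + (25 + (-114)²)) + 32993 = (-3112 + (25 + 12996)) + 32993 = (-3112 + 13021) + 32993 = 9909 + 32993 = 42902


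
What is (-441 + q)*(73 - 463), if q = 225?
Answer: 84240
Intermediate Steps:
(-441 + q)*(73 - 463) = (-441 + 225)*(73 - 463) = -216*(-390) = 84240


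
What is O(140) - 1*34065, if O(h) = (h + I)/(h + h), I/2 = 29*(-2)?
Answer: -1192272/35 ≈ -34065.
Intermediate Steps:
I = -116 (I = 2*(29*(-2)) = 2*(-58) = -116)
O(h) = (-116 + h)/(2*h) (O(h) = (h - 116)/(h + h) = (-116 + h)/((2*h)) = (-116 + h)*(1/(2*h)) = (-116 + h)/(2*h))
O(140) - 1*34065 = (½)*(-116 + 140)/140 - 1*34065 = (½)*(1/140)*24 - 34065 = 3/35 - 34065 = -1192272/35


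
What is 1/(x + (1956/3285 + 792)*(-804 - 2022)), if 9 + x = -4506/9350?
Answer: -341275/764416472784 ≈ -4.4645e-7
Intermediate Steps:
x = -44328/4675 (x = -9 - 4506/9350 = -9 - 4506*1/9350 = -9 - 2253/4675 = -44328/4675 ≈ -9.4819)
1/(x + (1956/3285 + 792)*(-804 - 2022)) = 1/(-44328/4675 + (1956/3285 + 792)*(-804 - 2022)) = 1/(-44328/4675 + (1956*(1/3285) + 792)*(-2826)) = 1/(-44328/4675 + (652/1095 + 792)*(-2826)) = 1/(-44328/4675 + (867892/1095)*(-2826)) = 1/(-44328/4675 - 817554264/365) = 1/(-764416472784/341275) = -341275/764416472784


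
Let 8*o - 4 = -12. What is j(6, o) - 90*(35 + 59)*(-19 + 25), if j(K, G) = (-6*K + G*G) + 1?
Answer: -50794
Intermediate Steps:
o = -1 (o = ½ + (⅛)*(-12) = ½ - 3/2 = -1)
j(K, G) = 1 + G² - 6*K (j(K, G) = (-6*K + G²) + 1 = (G² - 6*K) + 1 = 1 + G² - 6*K)
j(6, o) - 90*(35 + 59)*(-19 + 25) = (1 + (-1)² - 6*6) - 90*(35 + 59)*(-19 + 25) = (1 + 1 - 36) - 8460*6 = -34 - 90*564 = -34 - 50760 = -50794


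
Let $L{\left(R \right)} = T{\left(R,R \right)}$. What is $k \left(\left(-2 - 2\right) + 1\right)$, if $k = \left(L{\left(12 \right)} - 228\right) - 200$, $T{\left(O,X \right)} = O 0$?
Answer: $1284$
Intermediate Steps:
$T{\left(O,X \right)} = 0$
$L{\left(R \right)} = 0$
$k = -428$ ($k = \left(0 - 228\right) - 200 = -228 - 200 = -428$)
$k \left(\left(-2 - 2\right) + 1\right) = - 428 \left(\left(-2 - 2\right) + 1\right) = - 428 \left(-4 + 1\right) = \left(-428\right) \left(-3\right) = 1284$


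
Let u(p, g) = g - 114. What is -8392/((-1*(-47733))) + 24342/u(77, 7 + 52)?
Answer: -1162378246/2625315 ≈ -442.76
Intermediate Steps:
u(p, g) = -114 + g
-8392/((-1*(-47733))) + 24342/u(77, 7 + 52) = -8392/((-1*(-47733))) + 24342/(-114 + (7 + 52)) = -8392/47733 + 24342/(-114 + 59) = -8392*1/47733 + 24342/(-55) = -8392/47733 + 24342*(-1/55) = -8392/47733 - 24342/55 = -1162378246/2625315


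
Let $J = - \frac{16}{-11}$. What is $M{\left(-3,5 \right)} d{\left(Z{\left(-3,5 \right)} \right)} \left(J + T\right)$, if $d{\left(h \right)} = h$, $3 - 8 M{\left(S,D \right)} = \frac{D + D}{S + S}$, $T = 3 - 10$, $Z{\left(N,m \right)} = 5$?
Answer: $- \frac{2135}{132} \approx -16.174$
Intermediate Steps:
$T = -7$ ($T = 3 - 10 = -7$)
$M{\left(S,D \right)} = \frac{3}{8} - \frac{D}{8 S}$ ($M{\left(S,D \right)} = \frac{3}{8} - \frac{\left(D + D\right) \frac{1}{S + S}}{8} = \frac{3}{8} - \frac{2 D \frac{1}{2 S}}{8} = \frac{3}{8} - \frac{D \frac{1}{S}}{8} = \frac{3}{8} - \frac{D}{8 S}$)
$J = \frac{16}{11}$ ($J = \left(-16\right) \left(- \frac{1}{11}\right) = \frac{16}{11} \approx 1.4545$)
$M{\left(-3,5 \right)} d{\left(Z{\left(-3,5 \right)} \right)} \left(J + T\right) = \frac{\left(-1\right) 5 + 3 \left(-3\right)}{8 \left(-3\right)} 5 \left(\frac{16}{11} - 7\right) = \frac{1}{8} \left(- \frac{1}{3}\right) \left(-5 - 9\right) 5 \left(- \frac{61}{11}\right) = \frac{1}{8} \left(- \frac{1}{3}\right) \left(-14\right) 5 \left(- \frac{61}{11}\right) = \frac{7}{12} \cdot 5 \left(- \frac{61}{11}\right) = \frac{35}{12} \left(- \frac{61}{11}\right) = - \frac{2135}{132}$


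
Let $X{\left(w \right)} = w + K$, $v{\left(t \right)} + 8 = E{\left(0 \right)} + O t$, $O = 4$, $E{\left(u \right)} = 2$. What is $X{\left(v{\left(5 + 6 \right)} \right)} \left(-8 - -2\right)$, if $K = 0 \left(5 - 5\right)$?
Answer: $-228$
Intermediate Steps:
$K = 0$ ($K = 0 \cdot 0 = 0$)
$v{\left(t \right)} = -6 + 4 t$ ($v{\left(t \right)} = -8 + \left(2 + 4 t\right) = -6 + 4 t$)
$X{\left(w \right)} = w$ ($X{\left(w \right)} = w + 0 = w$)
$X{\left(v{\left(5 + 6 \right)} \right)} \left(-8 - -2\right) = \left(-6 + 4 \left(5 + 6\right)\right) \left(-8 - -2\right) = \left(-6 + 4 \cdot 11\right) \left(-8 + 2\right) = \left(-6 + 44\right) \left(-6\right) = 38 \left(-6\right) = -228$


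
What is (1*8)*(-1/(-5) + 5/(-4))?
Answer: -42/5 ≈ -8.4000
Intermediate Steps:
(1*8)*(-1/(-5) + 5/(-4)) = 8*(-1*(-1/5) + 5*(-1/4)) = 8*(1/5 - 5/4) = 8*(-21/20) = -42/5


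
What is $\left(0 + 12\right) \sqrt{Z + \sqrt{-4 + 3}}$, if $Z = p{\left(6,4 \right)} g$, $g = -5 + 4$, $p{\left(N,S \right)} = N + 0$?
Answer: $12 \sqrt{-6 + i} \approx 2.4411 + 29.495 i$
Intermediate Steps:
$p{\left(N,S \right)} = N$
$g = -1$
$Z = -6$ ($Z = 6 \left(-1\right) = -6$)
$\left(0 + 12\right) \sqrt{Z + \sqrt{-4 + 3}} = \left(0 + 12\right) \sqrt{-6 + \sqrt{-4 + 3}} = 12 \sqrt{-6 + \sqrt{-1}} = 12 \sqrt{-6 + i}$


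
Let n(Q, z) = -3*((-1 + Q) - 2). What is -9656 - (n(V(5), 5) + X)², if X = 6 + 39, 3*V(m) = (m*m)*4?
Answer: -11772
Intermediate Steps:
V(m) = 4*m²/3 (V(m) = ((m*m)*4)/3 = (m²*4)/3 = (4*m²)/3 = 4*m²/3)
n(Q, z) = 9 - 3*Q (n(Q, z) = -3*(-3 + Q) = 9 - 3*Q)
X = 45
-9656 - (n(V(5), 5) + X)² = -9656 - ((9 - 4*5²) + 45)² = -9656 - ((9 - 4*25) + 45)² = -9656 - ((9 - 3*100/3) + 45)² = -9656 - ((9 - 100) + 45)² = -9656 - (-91 + 45)² = -9656 - 1*(-46)² = -9656 - 1*2116 = -9656 - 2116 = -11772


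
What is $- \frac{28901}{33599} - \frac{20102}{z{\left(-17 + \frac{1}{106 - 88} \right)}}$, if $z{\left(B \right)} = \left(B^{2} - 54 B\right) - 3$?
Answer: $- \frac{230060313965}{13053648287} \approx -17.624$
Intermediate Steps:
$z{\left(B \right)} = -3 + B^{2} - 54 B$
$- \frac{28901}{33599} - \frac{20102}{z{\left(-17 + \frac{1}{106 - 88} \right)}} = - \frac{28901}{33599} - \frac{20102}{-3 + \left(-17 + \frac{1}{106 - 88}\right)^{2} - 54 \left(-17 + \frac{1}{106 - 88}\right)} = \left(-28901\right) \frac{1}{33599} - \frac{20102}{-3 + \left(-17 + \frac{1}{18}\right)^{2} - 54 \left(-17 + \frac{1}{18}\right)} = - \frac{28901}{33599} - \frac{20102}{-3 + \left(-17 + \frac{1}{18}\right)^{2} - 54 \left(-17 + \frac{1}{18}\right)} = - \frac{28901}{33599} - \frac{20102}{-3 + \left(- \frac{305}{18}\right)^{2} - -915} = - \frac{28901}{33599} - \frac{20102}{-3 + \frac{93025}{324} + 915} = - \frac{28901}{33599} - \frac{20102}{\frac{388513}{324}} = - \frac{28901}{33599} - \frac{6513048}{388513} = - \frac{230060313965}{13053648287}$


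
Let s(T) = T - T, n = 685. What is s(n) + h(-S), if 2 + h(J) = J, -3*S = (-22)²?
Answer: 478/3 ≈ 159.33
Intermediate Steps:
s(T) = 0
S = -484/3 (S = -⅓*(-22)² = -⅓*484 = -484/3 ≈ -161.33)
h(J) = -2 + J
s(n) + h(-S) = 0 + (-2 - 1*(-484/3)) = 0 + (-2 + 484/3) = 0 + 478/3 = 478/3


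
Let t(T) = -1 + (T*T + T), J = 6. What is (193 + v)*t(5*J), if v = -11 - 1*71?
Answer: 103119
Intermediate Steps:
v = -82 (v = -11 - 71 = -82)
t(T) = -1 + T + T² (t(T) = -1 + (T² + T) = -1 + (T + T²) = -1 + T + T²)
(193 + v)*t(5*J) = (193 - 82)*(-1 + 5*6 + (5*6)²) = 111*(-1 + 30 + 30²) = 111*(-1 + 30 + 900) = 111*929 = 103119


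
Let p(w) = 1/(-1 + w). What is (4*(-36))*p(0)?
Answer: 144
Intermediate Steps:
(4*(-36))*p(0) = (4*(-36))/(-1 + 0) = -144/(-1) = -144*(-1) = 144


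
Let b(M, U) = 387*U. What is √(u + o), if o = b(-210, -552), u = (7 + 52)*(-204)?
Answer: 2*I*√56415 ≈ 475.04*I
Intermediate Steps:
u = -12036 (u = 59*(-204) = -12036)
o = -213624 (o = 387*(-552) = -213624)
√(u + o) = √(-12036 - 213624) = √(-225660) = 2*I*√56415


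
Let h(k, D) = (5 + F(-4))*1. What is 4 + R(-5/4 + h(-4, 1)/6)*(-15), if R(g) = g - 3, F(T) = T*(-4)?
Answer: 61/4 ≈ 15.250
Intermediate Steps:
F(T) = -4*T
h(k, D) = 21 (h(k, D) = (5 - 4*(-4))*1 = (5 + 16)*1 = 21*1 = 21)
R(g) = -3 + g
4 + R(-5/4 + h(-4, 1)/6)*(-15) = 4 + (-3 + (-5/4 + 21/6))*(-15) = 4 + (-3 + (-5*1/4 + 21*(1/6)))*(-15) = 4 + (-3 + (-5/4 + 7/2))*(-15) = 4 + (-3 + 9/4)*(-15) = 4 - 3/4*(-15) = 4 + 45/4 = 61/4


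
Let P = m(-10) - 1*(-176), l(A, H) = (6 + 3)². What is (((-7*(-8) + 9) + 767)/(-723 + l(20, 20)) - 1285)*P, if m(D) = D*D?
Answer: -37986892/107 ≈ -3.5502e+5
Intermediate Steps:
l(A, H) = 81 (l(A, H) = 9² = 81)
m(D) = D²
P = 276 (P = (-10)² - 1*(-176) = 100 + 176 = 276)
(((-7*(-8) + 9) + 767)/(-723 + l(20, 20)) - 1285)*P = (((-7*(-8) + 9) + 767)/(-723 + 81) - 1285)*276 = (((56 + 9) + 767)/(-642) - 1285)*276 = ((65 + 767)*(-1/642) - 1285)*276 = (832*(-1/642) - 1285)*276 = (-416/321 - 1285)*276 = -412901/321*276 = -37986892/107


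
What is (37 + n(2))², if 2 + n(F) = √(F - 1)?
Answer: 1296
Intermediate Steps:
n(F) = -2 + √(-1 + F) (n(F) = -2 + √(F - 1) = -2 + √(-1 + F))
(37 + n(2))² = (37 + (-2 + √(-1 + 2)))² = (37 + (-2 + √1))² = (37 + (-2 + 1))² = (37 - 1)² = 36² = 1296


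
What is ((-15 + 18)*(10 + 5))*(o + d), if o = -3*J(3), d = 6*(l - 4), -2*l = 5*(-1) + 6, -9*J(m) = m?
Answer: -1170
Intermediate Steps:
J(m) = -m/9
l = -1/2 (l = -(5*(-1) + 6)/2 = -(-5 + 6)/2 = -1/2*1 = -1/2 ≈ -0.50000)
d = -27 (d = 6*(-1/2 - 4) = 6*(-9/2) = -27)
o = 1 (o = -(-1)*3/3 = -3*(-1/3) = 1)
((-15 + 18)*(10 + 5))*(o + d) = ((-15 + 18)*(10 + 5))*(1 - 27) = (3*15)*(-26) = 45*(-26) = -1170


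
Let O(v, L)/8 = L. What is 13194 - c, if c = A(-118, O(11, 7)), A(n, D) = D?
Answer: 13138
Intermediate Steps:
O(v, L) = 8*L
c = 56 (c = 8*7 = 56)
13194 - c = 13194 - 1*56 = 13194 - 56 = 13138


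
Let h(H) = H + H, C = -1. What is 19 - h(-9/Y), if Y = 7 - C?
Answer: 85/4 ≈ 21.250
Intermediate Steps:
Y = 8 (Y = 7 - 1*(-1) = 7 + 1 = 8)
h(H) = 2*H
19 - h(-9/Y) = 19 - 2*(-9/8) = 19 - 2*(-9*⅛) = 19 - 2*(-9)/8 = 19 - 1*(-9/4) = 19 + 9/4 = 85/4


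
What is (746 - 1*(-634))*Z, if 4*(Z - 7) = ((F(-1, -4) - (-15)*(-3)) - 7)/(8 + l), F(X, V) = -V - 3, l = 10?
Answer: 17365/2 ≈ 8682.5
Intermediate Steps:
F(X, V) = -3 - V
Z = 151/24 (Z = 7 + ((((-3 - 1*(-4)) - (-15)*(-3)) - 7)/(8 + 10))/4 = 7 + ((((-3 + 4) - 5*9) - 7)/18)/4 = 7 + (((1 - 45) - 7)*(1/18))/4 = 7 + ((-44 - 7)*(1/18))/4 = 7 + (-51*1/18)/4 = 7 + (¼)*(-17/6) = 7 - 17/24 = 151/24 ≈ 6.2917)
(746 - 1*(-634))*Z = (746 - 1*(-634))*(151/24) = (746 + 634)*(151/24) = 1380*(151/24) = 17365/2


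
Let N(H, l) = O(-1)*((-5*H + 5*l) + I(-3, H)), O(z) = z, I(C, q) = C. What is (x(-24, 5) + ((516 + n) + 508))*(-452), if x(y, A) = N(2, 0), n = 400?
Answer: -649524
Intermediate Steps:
N(H, l) = 3 - 5*l + 5*H (N(H, l) = -((-5*H + 5*l) - 3) = -(-3 - 5*H + 5*l) = 3 - 5*l + 5*H)
x(y, A) = 13 (x(y, A) = 3 - 5*0 + 5*2 = 3 + 0 + 10 = 13)
(x(-24, 5) + ((516 + n) + 508))*(-452) = (13 + ((516 + 400) + 508))*(-452) = (13 + (916 + 508))*(-452) = (13 + 1424)*(-452) = 1437*(-452) = -649524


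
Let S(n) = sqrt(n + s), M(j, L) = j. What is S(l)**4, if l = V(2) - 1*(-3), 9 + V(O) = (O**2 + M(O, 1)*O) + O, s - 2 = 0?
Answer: 36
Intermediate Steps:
s = 2 (s = 2 + 0 = 2)
V(O) = -9 + O + 2*O**2 (V(O) = -9 + ((O**2 + O*O) + O) = -9 + ((O**2 + O**2) + O) = -9 + (2*O**2 + O) = -9 + (O + 2*O**2) = -9 + O + 2*O**2)
l = 4 (l = (-9 + 2 + 2*2**2) - 1*(-3) = (-9 + 2 + 2*4) + 3 = (-9 + 2 + 8) + 3 = 1 + 3 = 4)
S(n) = sqrt(2 + n) (S(n) = sqrt(n + 2) = sqrt(2 + n))
S(l)**4 = (sqrt(2 + 4))**4 = (sqrt(6))**4 = 36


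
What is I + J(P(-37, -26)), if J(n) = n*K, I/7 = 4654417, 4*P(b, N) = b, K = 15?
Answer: 130323121/4 ≈ 3.2581e+7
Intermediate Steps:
P(b, N) = b/4
I = 32580919 (I = 7*4654417 = 32580919)
J(n) = 15*n (J(n) = n*15 = 15*n)
I + J(P(-37, -26)) = 32580919 + 15*((¼)*(-37)) = 32580919 + 15*(-37/4) = 32580919 - 555/4 = 130323121/4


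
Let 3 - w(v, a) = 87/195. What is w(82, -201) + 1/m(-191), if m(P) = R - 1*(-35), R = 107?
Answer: 23637/9230 ≈ 2.5609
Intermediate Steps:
w(v, a) = 166/65 (w(v, a) = 3 - 87/195 = 3 - 1*29/65 = 3 - 29/65 = 166/65)
m(P) = 142 (m(P) = 107 - 1*(-35) = 107 + 35 = 142)
w(82, -201) + 1/m(-191) = 166/65 + 1/142 = 23637/9230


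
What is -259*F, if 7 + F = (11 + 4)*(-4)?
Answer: 17353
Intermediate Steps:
F = -67 (F = -7 + (11 + 4)*(-4) = -7 + 15*(-4) = -7 - 60 = -67)
-259*F = -259*(-67) = 17353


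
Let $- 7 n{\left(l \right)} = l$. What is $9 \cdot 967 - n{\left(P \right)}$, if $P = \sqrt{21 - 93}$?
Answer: $8703 + \frac{6 i \sqrt{2}}{7} \approx 8703.0 + 1.2122 i$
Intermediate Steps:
$P = 6 i \sqrt{2}$ ($P = \sqrt{-72} = 6 i \sqrt{2} \approx 8.4853 i$)
$n{\left(l \right)} = - \frac{l}{7}$
$9 \cdot 967 - n{\left(P \right)} = 9 \cdot 967 - - \frac{6 i \sqrt{2}}{7} = 8703 - - \frac{6 i \sqrt{2}}{7} = 8703 + \frac{6 i \sqrt{2}}{7}$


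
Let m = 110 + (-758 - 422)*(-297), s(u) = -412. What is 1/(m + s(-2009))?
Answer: 1/350158 ≈ 2.8559e-6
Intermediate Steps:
m = 350570 (m = 110 - 1180*(-297) = 110 + 350460 = 350570)
1/(m + s(-2009)) = 1/(350570 - 412) = 1/350158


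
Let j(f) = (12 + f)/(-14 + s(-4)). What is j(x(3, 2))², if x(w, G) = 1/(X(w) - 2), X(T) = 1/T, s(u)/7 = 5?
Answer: 361/1225 ≈ 0.29469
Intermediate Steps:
s(u) = 35 (s(u) = 7*5 = 35)
x(w, G) = 1/(-2 + 1/w) (x(w, G) = 1/(1/w - 2) = 1/(-2 + 1/w))
j(f) = 4/7 + f/21 (j(f) = (12 + f)/(-14 + 35) = (12 + f)/21 = (12 + f)*(1/21) = 4/7 + f/21)
j(x(3, 2))² = (4/7 + (-1*3/(-1 + 2*3))/21)² = (4/7 + (-1*3/(-1 + 6))/21)² = (4/7 + (-1*3/5)/21)² = (4/7 + (-1*3*⅕)/21)² = (4/7 + (1/21)*(-⅗))² = (4/7 - 1/35)² = (19/35)² = 361/1225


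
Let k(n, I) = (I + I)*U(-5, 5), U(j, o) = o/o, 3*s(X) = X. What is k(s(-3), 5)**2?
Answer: 100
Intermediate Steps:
s(X) = X/3
U(j, o) = 1
k(n, I) = 2*I (k(n, I) = (I + I)*1 = (2*I)*1 = 2*I)
k(s(-3), 5)**2 = (2*5)**2 = 10**2 = 100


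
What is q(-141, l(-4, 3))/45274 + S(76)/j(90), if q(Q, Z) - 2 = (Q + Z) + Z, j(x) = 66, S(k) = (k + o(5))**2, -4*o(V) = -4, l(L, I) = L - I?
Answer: 6100442/67911 ≈ 89.830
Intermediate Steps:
o(V) = 1 (o(V) = -1/4*(-4) = 1)
S(k) = (1 + k)**2 (S(k) = (k + 1)**2 = (1 + k)**2)
q(Q, Z) = 2 + Q + 2*Z (q(Q, Z) = 2 + ((Q + Z) + Z) = 2 + (Q + 2*Z) = 2 + Q + 2*Z)
q(-141, l(-4, 3))/45274 + S(76)/j(90) = (2 - 141 + 2*(-4 - 1*3))/45274 + (1 + 76)**2/66 = (2 - 141 + 2*(-4 - 3))*(1/45274) + 77**2*(1/66) = (2 - 141 + 2*(-7))*(1/45274) + 5929*(1/66) = (2 - 141 - 14)*(1/45274) + 539/6 = -153*1/45274 + 539/6 = -153/45274 + 539/6 = 6100442/67911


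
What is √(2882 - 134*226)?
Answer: I*√27402 ≈ 165.54*I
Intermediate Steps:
√(2882 - 134*226) = √(2882 - 30284) = √(-27402) = I*√27402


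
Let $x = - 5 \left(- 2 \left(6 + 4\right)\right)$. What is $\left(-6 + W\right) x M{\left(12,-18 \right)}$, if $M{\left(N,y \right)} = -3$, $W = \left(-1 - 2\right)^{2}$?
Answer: $-900$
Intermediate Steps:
$W = 9$ ($W = \left(-3\right)^{2} = 9$)
$x = 100$ ($x = - 5 \left(\left(-2\right) 10\right) = \left(-5\right) \left(-20\right) = 100$)
$\left(-6 + W\right) x M{\left(12,-18 \right)} = \left(-6 + 9\right) 100 \left(-3\right) = 3 \cdot 100 \left(-3\right) = 300 \left(-3\right) = -900$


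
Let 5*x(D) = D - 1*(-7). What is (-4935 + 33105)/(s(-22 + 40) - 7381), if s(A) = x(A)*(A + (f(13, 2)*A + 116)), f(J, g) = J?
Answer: -9390/1847 ≈ -5.0839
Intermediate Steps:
x(D) = 7/5 + D/5 (x(D) = (D - 1*(-7))/5 = (D + 7)/5 = (7 + D)/5 = 7/5 + D/5)
s(A) = (116 + 14*A)*(7/5 + A/5) (s(A) = (7/5 + A/5)*(A + (13*A + 116)) = (7/5 + A/5)*(A + (116 + 13*A)) = (7/5 + A/5)*(116 + 14*A) = (116 + 14*A)*(7/5 + A/5))
(-4935 + 33105)/(s(-22 + 40) - 7381) = (-4935 + 33105)/(2*(7 + (-22 + 40))*(58 + 7*(-22 + 40))/5 - 7381) = 28170/(2*(7 + 18)*(58 + 7*18)/5 - 7381) = 28170/((⅖)*25*(58 + 126) - 7381) = 28170/((⅖)*25*184 - 7381) = 28170/(1840 - 7381) = 28170/(-5541) = 28170*(-1/5541) = -9390/1847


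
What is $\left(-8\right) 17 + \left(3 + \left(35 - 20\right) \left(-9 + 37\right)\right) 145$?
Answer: $61199$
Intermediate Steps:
$\left(-8\right) 17 + \left(3 + \left(35 - 20\right) \left(-9 + 37\right)\right) 145 = -136 + \left(3 + 15 \cdot 28\right) 145 = -136 + \left(3 + 420\right) 145 = -136 + 423 \cdot 145 = -136 + 61335 = 61199$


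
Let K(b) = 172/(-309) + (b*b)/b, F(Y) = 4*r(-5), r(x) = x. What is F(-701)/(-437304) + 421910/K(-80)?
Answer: -254515201205/48595407 ≈ -5237.4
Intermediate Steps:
F(Y) = -20 (F(Y) = 4*(-5) = -20)
K(b) = -172/309 + b (K(b) = 172*(-1/309) + b²/b = -172/309 + b)
F(-701)/(-437304) + 421910/K(-80) = -20/(-437304) + 421910/(-172/309 - 80) = -20*(-1/437304) + 421910/(-24892/309) = 5/109326 + 421910*(-309/24892) = 5/109326 - 65185095/12446 = -254515201205/48595407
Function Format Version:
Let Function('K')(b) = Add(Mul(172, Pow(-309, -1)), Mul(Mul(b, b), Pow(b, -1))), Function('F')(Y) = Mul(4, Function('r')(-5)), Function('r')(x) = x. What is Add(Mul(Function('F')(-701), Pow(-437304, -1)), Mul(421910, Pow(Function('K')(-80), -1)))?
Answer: Rational(-254515201205, 48595407) ≈ -5237.4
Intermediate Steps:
Function('F')(Y) = -20 (Function('F')(Y) = Mul(4, -5) = -20)
Function('K')(b) = Add(Rational(-172, 309), b) (Function('K')(b) = Add(Mul(172, Rational(-1, 309)), Mul(Pow(b, 2), Pow(b, -1))) = Add(Rational(-172, 309), b))
Add(Mul(Function('F')(-701), Pow(-437304, -1)), Mul(421910, Pow(Function('K')(-80), -1))) = Add(Mul(-20, Pow(-437304, -1)), Mul(421910, Pow(Add(Rational(-172, 309), -80), -1))) = Add(Mul(-20, Rational(-1, 437304)), Mul(421910, Pow(Rational(-24892, 309), -1))) = Add(Rational(5, 109326), Mul(421910, Rational(-309, 24892))) = Add(Rational(5, 109326), Rational(-65185095, 12446)) = Rational(-254515201205, 48595407)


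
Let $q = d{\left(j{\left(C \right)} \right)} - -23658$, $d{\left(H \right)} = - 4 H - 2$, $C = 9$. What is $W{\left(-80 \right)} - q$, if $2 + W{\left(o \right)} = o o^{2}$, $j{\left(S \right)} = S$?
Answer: $-535622$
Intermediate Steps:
$d{\left(H \right)} = -2 - 4 H$
$W{\left(o \right)} = -2 + o^{3}$ ($W{\left(o \right)} = -2 + o o^{2} = -2 + o^{3}$)
$q = 23620$ ($q = \left(-2 - 36\right) - -23658 = \left(-2 - 36\right) + 23658 = -38 + 23658 = 23620$)
$W{\left(-80 \right)} - q = \left(-2 + \left(-80\right)^{3}\right) - 23620 = \left(-2 - 512000\right) - 23620 = -512002 - 23620 = -535622$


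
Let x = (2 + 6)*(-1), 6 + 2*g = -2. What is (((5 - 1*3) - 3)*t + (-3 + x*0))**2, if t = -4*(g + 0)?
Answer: 361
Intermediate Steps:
g = -4 (g = -3 + (1/2)*(-2) = -3 - 1 = -4)
x = -8 (x = 8*(-1) = -8)
t = 16 (t = -4*(-4 + 0) = -4*(-4) = 16)
(((5 - 1*3) - 3)*t + (-3 + x*0))**2 = (((5 - 1*3) - 3)*16 + (-3 - 8*0))**2 = (((5 - 3) - 3)*16 + (-3 + 0))**2 = ((2 - 3)*16 - 3)**2 = (-1*16 - 3)**2 = (-16 - 3)**2 = (-19)**2 = 361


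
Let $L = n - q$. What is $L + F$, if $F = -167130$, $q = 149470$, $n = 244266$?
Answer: $-72334$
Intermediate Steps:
$L = 94796$ ($L = 244266 - 149470 = 94796$)
$L + F = 94796 - 167130 = -72334$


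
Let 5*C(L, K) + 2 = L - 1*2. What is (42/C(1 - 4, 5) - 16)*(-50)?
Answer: 2300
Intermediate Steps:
C(L, K) = -⅘ + L/5 (C(L, K) = -⅖ + (L - 1*2)/5 = -⅖ + (L - 2)/5 = -⅖ + (-2 + L)/5 = -⅖ + (-⅖ + L/5) = -⅘ + L/5)
(42/C(1 - 4, 5) - 16)*(-50) = (42/(-⅘ + (1 - 4)/5) - 16)*(-50) = (42/(-⅘ + (⅕)*(-3)) - 16)*(-50) = (42/(-⅘ - ⅗) - 16)*(-50) = (42/(-7/5) - 16)*(-50) = (42*(-5/7) - 16)*(-50) = (-30 - 16)*(-50) = -46*(-50) = 2300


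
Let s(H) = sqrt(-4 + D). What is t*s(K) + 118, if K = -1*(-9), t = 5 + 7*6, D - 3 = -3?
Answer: 118 + 94*I ≈ 118.0 + 94.0*I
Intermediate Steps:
D = 0 (D = 3 - 3 = 0)
t = 47 (t = 5 + 42 = 47)
K = 9
s(H) = 2*I (s(H) = sqrt(-4 + 0) = sqrt(-4) = 2*I)
t*s(K) + 118 = 47*(2*I) + 118 = 94*I + 118 = 118 + 94*I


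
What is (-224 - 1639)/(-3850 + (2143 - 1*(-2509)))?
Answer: -1863/802 ≈ -2.3229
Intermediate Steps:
(-224 - 1639)/(-3850 + (2143 - 1*(-2509))) = -1863/(-3850 + (2143 + 2509)) = -1863/(-3850 + 4652) = -1863/802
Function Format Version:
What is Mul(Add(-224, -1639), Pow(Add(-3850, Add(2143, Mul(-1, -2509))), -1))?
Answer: Rational(-1863, 802) ≈ -2.3229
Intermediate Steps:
Mul(Add(-224, -1639), Pow(Add(-3850, Add(2143, Mul(-1, -2509))), -1)) = Mul(-1863, Pow(Add(-3850, Add(2143, 2509)), -1)) = Mul(-1863, Pow(Add(-3850, 4652), -1)) = Mul(-1863, Pow(802, -1)) = Mul(-1863, Rational(1, 802)) = Rational(-1863, 802)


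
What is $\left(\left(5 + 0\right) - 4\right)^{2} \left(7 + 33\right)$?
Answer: $40$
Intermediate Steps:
$\left(\left(5 + 0\right) - 4\right)^{2} \left(7 + 33\right) = \left(5 - 4\right)^{2} \cdot 40 = 1^{2} \cdot 40 = 1 \cdot 40 = 40$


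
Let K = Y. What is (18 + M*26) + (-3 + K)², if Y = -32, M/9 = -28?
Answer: -5309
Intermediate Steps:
M = -252 (M = 9*(-28) = -252)
K = -32
(18 + M*26) + (-3 + K)² = (18 - 252*26) + (-3 - 32)² = (18 - 6552) + (-35)² = -6534 + 1225 = -5309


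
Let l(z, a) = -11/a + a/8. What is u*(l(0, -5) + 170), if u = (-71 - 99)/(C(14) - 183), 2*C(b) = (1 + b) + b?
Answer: 116671/674 ≈ 173.10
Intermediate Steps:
C(b) = 1/2 + b (C(b) = ((1 + b) + b)/2 = (1 + 2*b)/2 = 1/2 + b)
u = 340/337 (u = (-71 - 99)/((1/2 + 14) - 183) = -170/(29/2 - 183) = -170/(-337/2) = -170*(-2/337) = 340/337 ≈ 1.0089)
l(z, a) = -11/a + a/8 (l(z, a) = -11/a + a*(1/8) = -11/a + a/8)
u*(l(0, -5) + 170) = 340*((-11/(-5) + (1/8)*(-5)) + 170)/337 = 340*((-11*(-1/5) - 5/8) + 170)/337 = 340*((11/5 - 5/8) + 170)/337 = 340*(63/40 + 170)/337 = (340/337)*(6863/40) = 116671/674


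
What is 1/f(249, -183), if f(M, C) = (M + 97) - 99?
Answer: 1/247 ≈ 0.0040486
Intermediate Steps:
f(M, C) = -2 + M (f(M, C) = (97 + M) - 99 = -2 + M)
1/f(249, -183) = 1/(-2 + 249) = 1/247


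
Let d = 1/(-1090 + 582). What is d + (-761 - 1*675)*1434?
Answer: -1046085793/508 ≈ -2.0592e+6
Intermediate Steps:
d = -1/508 (d = 1/(-508) = -1/508 ≈ -0.0019685)
d + (-761 - 1*675)*1434 = -1/508 + (-761 - 1*675)*1434 = -1/508 + (-761 - 675)*1434 = -1/508 - 1436*1434 = -1/508 - 2059224 = -1046085793/508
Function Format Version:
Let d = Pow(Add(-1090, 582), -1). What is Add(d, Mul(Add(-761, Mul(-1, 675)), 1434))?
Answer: Rational(-1046085793, 508) ≈ -2.0592e+6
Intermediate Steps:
d = Rational(-1, 508) (d = Pow(-508, -1) = Rational(-1, 508) ≈ -0.0019685)
Add(d, Mul(Add(-761, Mul(-1, 675)), 1434)) = Add(Rational(-1, 508), Mul(Add(-761, Mul(-1, 675)), 1434)) = Add(Rational(-1, 508), Mul(Add(-761, -675), 1434)) = Add(Rational(-1, 508), Mul(-1436, 1434)) = Add(Rational(-1, 508), -2059224) = Rational(-1046085793, 508)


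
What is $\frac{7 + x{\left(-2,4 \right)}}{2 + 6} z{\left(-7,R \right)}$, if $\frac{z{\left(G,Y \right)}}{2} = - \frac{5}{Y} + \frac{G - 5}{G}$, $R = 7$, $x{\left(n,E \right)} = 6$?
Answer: $\frac{13}{4} \approx 3.25$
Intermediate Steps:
$z{\left(G,Y \right)} = - \frac{10}{Y} + \frac{2 \left(-5 + G\right)}{G}$ ($z{\left(G,Y \right)} = 2 \left(- \frac{5}{Y} + \frac{G - 5}{G}\right) = 2 \left(- \frac{5}{Y} + \frac{-5 + G}{G}\right) = - \frac{10}{Y} + \frac{2 \left(-5 + G\right)}{G}$)
$\frac{7 + x{\left(-2,4 \right)}}{2 + 6} z{\left(-7,R \right)} = \frac{7 + 6}{2 + 6} \left(2 - \frac{10}{-7} - \frac{10}{7}\right) = \frac{13}{8} \left(2 - - \frac{10}{7} - \frac{10}{7}\right) = 13 \cdot \frac{1}{8} \left(2 + \frac{10}{7} - \frac{10}{7}\right) = \frac{13}{8} \cdot 2 = \frac{13}{4}$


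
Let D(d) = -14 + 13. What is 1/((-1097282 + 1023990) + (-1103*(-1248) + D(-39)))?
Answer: 1/1303251 ≈ 7.6731e-7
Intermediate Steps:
D(d) = -1
1/((-1097282 + 1023990) + (-1103*(-1248) + D(-39))) = 1/((-1097282 + 1023990) + (-1103*(-1248) - 1)) = 1/(-73292 + (1376544 - 1)) = 1/(-73292 + 1376543) = 1/1303251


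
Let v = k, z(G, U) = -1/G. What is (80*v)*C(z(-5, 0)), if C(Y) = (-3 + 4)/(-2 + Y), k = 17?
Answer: -6800/9 ≈ -755.56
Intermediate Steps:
v = 17
C(Y) = 1/(-2 + Y)
(80*v)*C(z(-5, 0)) = (80*17)/(-2 - 1/(-5)) = 1360/(-2 - 1*(-⅕)) = 1360/(-2 + ⅕) = 1360/(-9/5) = 1360*(-5/9) = -6800/9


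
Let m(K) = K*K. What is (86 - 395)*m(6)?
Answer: -11124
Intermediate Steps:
m(K) = K²
(86 - 395)*m(6) = (86 - 395)*6² = -309*36 = -11124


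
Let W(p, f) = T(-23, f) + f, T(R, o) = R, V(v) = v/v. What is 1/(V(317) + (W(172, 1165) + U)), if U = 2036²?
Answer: 1/4146439 ≈ 2.4117e-7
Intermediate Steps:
V(v) = 1
U = 4145296
W(p, f) = -23 + f
1/(V(317) + (W(172, 1165) + U)) = 1/(1 + ((-23 + 1165) + 4145296)) = 1/(1 + (1142 + 4145296)) = 1/(1 + 4146438) = 1/4146439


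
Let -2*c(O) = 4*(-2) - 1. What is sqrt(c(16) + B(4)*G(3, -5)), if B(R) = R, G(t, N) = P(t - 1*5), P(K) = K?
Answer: I*sqrt(14)/2 ≈ 1.8708*I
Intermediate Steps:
G(t, N) = -5 + t (G(t, N) = t - 1*5 = t - 5 = -5 + t)
c(O) = 9/2 (c(O) = -(4*(-2) - 1)/2 = -(-8 - 1)/2 = -1/2*(-9) = 9/2)
sqrt(c(16) + B(4)*G(3, -5)) = sqrt(9/2 + 4*(-5 + 3)) = sqrt(9/2 + 4*(-2)) = sqrt(9/2 - 8) = sqrt(-7/2) = I*sqrt(14)/2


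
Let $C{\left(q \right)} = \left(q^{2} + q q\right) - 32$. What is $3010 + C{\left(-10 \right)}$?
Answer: $3178$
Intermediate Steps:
$C{\left(q \right)} = -32 + 2 q^{2}$ ($C{\left(q \right)} = \left(q^{2} + q^{2}\right) - 32 = 2 q^{2} - 32 = -32 + 2 q^{2}$)
$3010 + C{\left(-10 \right)} = 3010 - \left(32 - 2 \left(-10\right)^{2}\right) = 3010 + \left(-32 + 2 \cdot 100\right) = 3010 + \left(-32 + 200\right) = 3010 + 168 = 3178$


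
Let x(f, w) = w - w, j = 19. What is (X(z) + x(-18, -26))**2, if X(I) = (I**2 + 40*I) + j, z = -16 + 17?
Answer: 3600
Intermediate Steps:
z = 1
X(I) = 19 + I**2 + 40*I (X(I) = (I**2 + 40*I) + 19 = 19 + I**2 + 40*I)
x(f, w) = 0
(X(z) + x(-18, -26))**2 = ((19 + 1**2 + 40*1) + 0)**2 = ((19 + 1 + 40) + 0)**2 = (60 + 0)**2 = 60**2 = 3600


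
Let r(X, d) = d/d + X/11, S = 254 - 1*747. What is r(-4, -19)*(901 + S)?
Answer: 2856/11 ≈ 259.64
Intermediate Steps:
S = -493 (S = 254 - 747 = -493)
r(X, d) = 1 + X/11 (r(X, d) = 1 + X*(1/11) = 1 + X/11)
r(-4, -19)*(901 + S) = (1 + (1/11)*(-4))*(901 - 493) = (1 - 4/11)*408 = (7/11)*408 = 2856/11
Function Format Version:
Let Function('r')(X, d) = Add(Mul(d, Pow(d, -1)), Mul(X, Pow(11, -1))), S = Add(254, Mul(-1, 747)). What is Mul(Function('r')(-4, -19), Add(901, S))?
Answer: Rational(2856, 11) ≈ 259.64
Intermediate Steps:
S = -493 (S = Add(254, -747) = -493)
Function('r')(X, d) = Add(1, Mul(Rational(1, 11), X)) (Function('r')(X, d) = Add(1, Mul(X, Rational(1, 11))) = Add(1, Mul(Rational(1, 11), X)))
Mul(Function('r')(-4, -19), Add(901, S)) = Mul(Add(1, Mul(Rational(1, 11), -4)), Add(901, -493)) = Mul(Add(1, Rational(-4, 11)), 408) = Mul(Rational(7, 11), 408) = Rational(2856, 11)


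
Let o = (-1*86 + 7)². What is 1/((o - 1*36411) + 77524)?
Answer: 1/47354 ≈ 2.1118e-5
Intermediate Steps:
o = 6241 (o = (-86 + 7)² = (-79)² = 6241)
1/((o - 1*36411) + 77524) = 1/((6241 - 1*36411) + 77524) = 1/((6241 - 36411) + 77524) = 1/(-30170 + 77524) = 1/47354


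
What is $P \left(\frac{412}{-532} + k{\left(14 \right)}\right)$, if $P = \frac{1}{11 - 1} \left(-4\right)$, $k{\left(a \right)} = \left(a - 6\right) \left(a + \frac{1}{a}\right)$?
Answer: $- \frac{29738}{665} \approx -44.719$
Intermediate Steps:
$k{\left(a \right)} = \left(-6 + a\right) \left(a + \frac{1}{a}\right)$
$P = - \frac{2}{5}$ ($P = \frac{1}{10} \left(-4\right) = - \frac{2}{5} \approx -0.4$)
$P \left(\frac{412}{-532} + k{\left(14 \right)}\right) = - \frac{2 \left(\frac{412}{-532} + \left(1 + 14^{2} - 84 - \frac{6}{14}\right)\right)}{5} = - \frac{2 \left(412 \left(- \frac{1}{532}\right) + \left(1 + 196 - 84 - \frac{3}{7}\right)\right)}{5} = - \frac{2 \left(- \frac{103}{133} + \left(1 + 196 - 84 - \frac{3}{7}\right)\right)}{5} = - \frac{2 \left(- \frac{103}{133} + \frac{788}{7}\right)}{5} = \left(- \frac{2}{5}\right) \frac{14869}{133} = - \frac{29738}{665}$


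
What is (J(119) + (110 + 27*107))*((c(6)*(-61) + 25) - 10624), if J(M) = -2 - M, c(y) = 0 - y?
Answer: -29450574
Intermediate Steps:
c(y) = -y
(J(119) + (110 + 27*107))*((c(6)*(-61) + 25) - 10624) = ((-2 - 1*119) + (110 + 27*107))*((-1*6*(-61) + 25) - 10624) = ((-2 - 119) + (110 + 2889))*((-6*(-61) + 25) - 10624) = (-121 + 2999)*((366 + 25) - 10624) = 2878*(391 - 10624) = 2878*(-10233) = -29450574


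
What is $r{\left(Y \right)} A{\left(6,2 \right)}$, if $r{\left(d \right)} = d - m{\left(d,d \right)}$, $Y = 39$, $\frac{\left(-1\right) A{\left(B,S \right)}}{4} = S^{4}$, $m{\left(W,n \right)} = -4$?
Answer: $-2752$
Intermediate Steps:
$A{\left(B,S \right)} = - 4 S^{4}$
$r{\left(d \right)} = 4 + d$ ($r{\left(d \right)} = d - -4 = d + 4 = 4 + d$)
$r{\left(Y \right)} A{\left(6,2 \right)} = \left(4 + 39\right) \left(- 4 \cdot 2^{4}\right) = 43 \left(\left(-4\right) 16\right) = 43 \left(-64\right) = -2752$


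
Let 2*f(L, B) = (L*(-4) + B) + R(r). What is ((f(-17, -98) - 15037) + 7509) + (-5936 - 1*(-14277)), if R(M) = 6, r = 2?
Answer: 801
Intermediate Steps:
f(L, B) = 3 + B/2 - 2*L (f(L, B) = ((L*(-4) + B) + 6)/2 = ((-4*L + B) + 6)/2 = ((B - 4*L) + 6)/2 = (6 + B - 4*L)/2 = 3 + B/2 - 2*L)
((f(-17, -98) - 15037) + 7509) + (-5936 - 1*(-14277)) = (((3 + (½)*(-98) - 2*(-17)) - 15037) + 7509) + (-5936 - 1*(-14277)) = (((3 - 49 + 34) - 15037) + 7509) + (-5936 + 14277) = ((-12 - 15037) + 7509) + 8341 = (-15049 + 7509) + 8341 = -7540 + 8341 = 801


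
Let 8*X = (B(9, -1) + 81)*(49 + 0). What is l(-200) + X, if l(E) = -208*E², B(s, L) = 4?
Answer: -66555835/8 ≈ -8.3195e+6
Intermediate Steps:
X = 4165/8 (X = ((4 + 81)*(49 + 0))/8 = (85*49)/8 = (⅛)*4165 = 4165/8 ≈ 520.63)
l(-200) + X = -208*(-200)² + 4165/8 = -208*40000 + 4165/8 = -8320000 + 4165/8 = -66555835/8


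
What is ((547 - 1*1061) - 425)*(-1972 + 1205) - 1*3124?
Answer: 717089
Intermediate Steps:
((547 - 1*1061) - 425)*(-1972 + 1205) - 1*3124 = ((547 - 1061) - 425)*(-767) - 3124 = (-514 - 425)*(-767) - 3124 = -939*(-767) - 3124 = 720213 - 3124 = 717089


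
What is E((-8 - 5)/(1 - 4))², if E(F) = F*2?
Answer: 676/9 ≈ 75.111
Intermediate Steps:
E(F) = 2*F
E((-8 - 5)/(1 - 4))² = (2*((-8 - 5)/(1 - 4)))² = (2*(-13/(-3)))² = (2*(-13*(-⅓)))² = (2*(13/3))² = (26/3)² = 676/9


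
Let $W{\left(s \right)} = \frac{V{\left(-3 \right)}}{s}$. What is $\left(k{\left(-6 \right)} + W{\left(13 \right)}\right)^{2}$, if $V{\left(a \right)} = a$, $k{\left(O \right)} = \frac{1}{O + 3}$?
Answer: $\frac{484}{1521} \approx 0.31821$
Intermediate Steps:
$k{\left(O \right)} = \frac{1}{3 + O}$
$W{\left(s \right)} = - \frac{3}{s}$
$\left(k{\left(-6 \right)} + W{\left(13 \right)}\right)^{2} = \left(\frac{1}{3 - 6} - \frac{3}{13}\right)^{2} = \left(\frac{1}{-3} - \frac{3}{13}\right)^{2} = \left(- \frac{1}{3} - \frac{3}{13}\right)^{2} = \left(- \frac{22}{39}\right)^{2} = \frac{484}{1521}$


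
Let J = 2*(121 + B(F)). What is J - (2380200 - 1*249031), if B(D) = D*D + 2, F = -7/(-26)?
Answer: -720251925/338 ≈ -2.1309e+6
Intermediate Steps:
F = 7/26 (F = -7*(-1/26) = 7/26 ≈ 0.26923)
B(D) = 2 + D² (B(D) = D² + 2 = 2 + D²)
J = 83197/338 (J = 2*(121 + (2 + (7/26)²)) = 2*(121 + (2 + 49/676)) = 2*(121 + 1401/676) = 2*(83197/676) = 83197/338 ≈ 246.15)
J - (2380200 - 1*249031) = 83197/338 - (2380200 - 1*249031) = 83197/338 - (2380200 - 249031) = 83197/338 - 1*2131169 = 83197/338 - 2131169 = -720251925/338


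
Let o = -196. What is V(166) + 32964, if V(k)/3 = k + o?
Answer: 32874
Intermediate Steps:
V(k) = -588 + 3*k (V(k) = 3*(k - 196) = 3*(-196 + k) = -588 + 3*k)
V(166) + 32964 = (-588 + 3*166) + 32964 = (-588 + 498) + 32964 = -90 + 32964 = 32874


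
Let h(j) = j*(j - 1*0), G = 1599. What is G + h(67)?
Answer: 6088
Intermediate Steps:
h(j) = j**2 (h(j) = j*(j + 0) = j*j = j**2)
G + h(67) = 1599 + 67**2 = 1599 + 4489 = 6088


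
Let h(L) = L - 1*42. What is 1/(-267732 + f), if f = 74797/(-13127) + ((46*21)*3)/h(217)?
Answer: -328175/87859384447 ≈ -3.7352e-6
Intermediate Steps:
h(L) = -42 + L (h(L) = L - 42 = -42 + L)
f = 3564653/328175 (f = 74797/(-13127) + ((46*21)*3)/(-42 + 217) = 74797*(-1/13127) + (966*3)/175 = -74797/13127 + 2898*(1/175) = -74797/13127 + 414/25 = 3564653/328175 ≈ 10.862)
1/(-267732 + f) = 1/(-267732 + 3564653/328175) = 1/(-87859384447/328175) = -328175/87859384447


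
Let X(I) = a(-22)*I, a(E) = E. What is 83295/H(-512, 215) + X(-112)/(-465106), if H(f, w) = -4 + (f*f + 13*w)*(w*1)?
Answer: -50806535257/13246656312193 ≈ -0.0038354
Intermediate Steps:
H(f, w) = -4 + w*(f² + 13*w) (H(f, w) = -4 + (f² + 13*w)*w = -4 + w*(f² + 13*w))
X(I) = -22*I
83295/H(-512, 215) + X(-112)/(-465106) = 83295/(-4 + 13*215² + 215*(-512)²) - 22*(-112)/(-465106) = 83295/(-4 + 13*46225 + 215*262144) + 2464*(-1/465106) = 83295/(-4 + 600925 + 56360960) - 1232/232553 = 83295/56961881 - 1232/232553 = -50806535257/13246656312193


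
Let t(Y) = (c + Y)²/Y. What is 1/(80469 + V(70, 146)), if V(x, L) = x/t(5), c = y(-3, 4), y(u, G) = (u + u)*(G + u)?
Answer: 1/80819 ≈ 1.2373e-5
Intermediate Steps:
y(u, G) = 2*u*(G + u) (y(u, G) = (2*u)*(G + u) = 2*u*(G + u))
c = -6 (c = 2*(-3)*(4 - 3) = 2*(-3)*1 = -6)
t(Y) = (-6 + Y)²/Y
V(x, L) = 5*x (V(x, L) = x/(((-6 + 5)²/5)) = x/(((⅕)*(-1)²)) = x/(((⅕)*1)) = x/(⅕) = x*5 = 5*x)
1/(80469 + V(70, 146)) = 1/(80469 + 5*70) = 1/(80469 + 350) = 1/80819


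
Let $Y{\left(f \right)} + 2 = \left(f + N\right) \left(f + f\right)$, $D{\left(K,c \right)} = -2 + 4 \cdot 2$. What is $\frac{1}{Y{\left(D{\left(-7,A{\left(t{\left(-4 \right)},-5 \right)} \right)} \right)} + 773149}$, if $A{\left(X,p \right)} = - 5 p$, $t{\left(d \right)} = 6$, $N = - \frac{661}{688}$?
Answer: $\frac{172}{132991685} \approx 1.2933 \cdot 10^{-6}$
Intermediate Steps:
$N = - \frac{661}{688}$ ($N = \left(-661\right) \frac{1}{688} = - \frac{661}{688} \approx -0.96076$)
$D{\left(K,c \right)} = 6$ ($D{\left(K,c \right)} = -2 + 8 = 6$)
$Y{\left(f \right)} = -2 + 2 f \left(- \frac{661}{688} + f\right)$ ($Y{\left(f \right)} = -2 + \left(f - \frac{661}{688}\right) \left(f + f\right) = -2 + \left(- \frac{661}{688} + f\right) 2 f = -2 + 2 f \left(- \frac{661}{688} + f\right)$)
$\frac{1}{Y{\left(D{\left(-7,A{\left(t{\left(-4 \right)},-5 \right)} \right)} \right)} + 773149} = \frac{1}{\left(-2 + 2 \cdot 6^{2} - \frac{1983}{172}\right) + 773149} = \frac{1}{\left(-2 + 2 \cdot 36 - \frac{1983}{172}\right) + 773149} = \frac{1}{\left(-2 + 72 - \frac{1983}{172}\right) + 773149} = \frac{1}{\frac{10057}{172} + 773149} = \frac{1}{\frac{132991685}{172}} = \frac{172}{132991685}$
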